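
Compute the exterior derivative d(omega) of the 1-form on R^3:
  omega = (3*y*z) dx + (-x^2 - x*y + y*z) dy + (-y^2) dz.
d(omega) = (-2*x - y - 3*z) dx ∧ dy + (-3*y) dx ∧ dz + (-3*y) dy ∧ dz

For a 1-form omega = sum_i f_i dx_i, the exterior derivative is
  d(omega) = sum_{i < j} (∂f_j/∂x_i - ∂f_i/∂x_j) dx_i ∧ dx_j.
  coefficient of dx ∧ dy: ∂f_2/∂x - ∂f_1/∂y = ∂(-x^2 - x*y + y*z)/∂x - ∂(3*y*z)/∂y = -2*x - y - 3*z
  coefficient of dx ∧ dz: ∂f_3/∂x - ∂f_1/∂z = ∂(-y^2)/∂x - ∂(3*y*z)/∂z = -3*y
  coefficient of dy ∧ dz: ∂f_3/∂y - ∂f_2/∂z = ∂(-y^2)/∂y - ∂(-x^2 - x*y + y*z)/∂z = -3*y
Assembling: d(omega) = (-2*x - y - 3*z) dx ∧ dy + (-3*y) dx ∧ dz + (-3*y) dy ∧ dz.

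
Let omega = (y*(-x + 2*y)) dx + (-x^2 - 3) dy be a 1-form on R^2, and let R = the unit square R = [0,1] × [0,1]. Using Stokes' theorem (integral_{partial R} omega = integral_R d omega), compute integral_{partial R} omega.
integral_(partial R) omega = -5/2

Stokes: integral_partial_R omega = integral_R d omega with d omega = (∂Q/∂x - ∂P/∂y) dx ∧ dy.
  ∂Q/∂x = -2*x
  ∂P/∂y = -x + 4*y
  integrand = ∂Q/∂x - ∂P/∂y = -x - 4*y.
Integrating over R: integral_0^1 integral_0^1 (-x - 4*y) dx dy = -5/2.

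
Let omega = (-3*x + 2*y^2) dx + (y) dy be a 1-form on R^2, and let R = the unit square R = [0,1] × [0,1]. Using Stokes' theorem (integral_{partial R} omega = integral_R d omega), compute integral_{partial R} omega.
integral_(partial R) omega = -2

Stokes: integral_partial_R omega = integral_R d omega with d omega = (∂Q/∂x - ∂P/∂y) dx ∧ dy.
  ∂Q/∂x = 0
  ∂P/∂y = 4*y
  integrand = ∂Q/∂x - ∂P/∂y = -4*y.
Integrating over R: integral_0^1 integral_0^1 (-4*y) dx dy = -2.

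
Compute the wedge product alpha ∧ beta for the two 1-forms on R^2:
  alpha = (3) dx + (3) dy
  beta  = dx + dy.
alpha ∧ beta = 0

Distribute the wedge, using dx_i ∧ dx_j = -dx_j ∧ dx_i and dx_i ∧ dx_i = 0. For each pair (i, j) with i < j, the coefficient of dx_i ∧ dx_j in alpha ∧ beta is (alpha_i * beta_j - alpha_j * beta_i). Collecting: alpha ∧ beta = 0.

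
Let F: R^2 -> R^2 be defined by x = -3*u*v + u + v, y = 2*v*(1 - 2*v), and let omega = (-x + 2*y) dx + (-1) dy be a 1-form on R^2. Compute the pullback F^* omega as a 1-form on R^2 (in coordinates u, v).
F^* omega = (-9*u*v^2 + 6*u*v - u + 24*v^3 - 17*v^2 + 3*v) du + (-9*u^2*v + 3*u^2 + 24*u*v^2 - 6*u*v - u - 8*v^2 + 11*v - 2) dv

Using F^*(f dg) = (f ∘ F) d(g ∘ F), substitute each coordinate x_i by F_i(u, v) in f_i, and replace dx_i by d F_i = (∂F_i/∂u) du + (∂F_i/∂v) dv.
  For the x component: f_1(F) = 3*u*v - u - 8*v^2 + 3*v; d F_1 = (1 - 3*v) du + (1 - 3*u) dv
  For the y component: f_2(F) = -1; d F_2 = (0) du + (2 - 8*v) dv
Combining and collecting du, dv coefficients:
  coeff of du: -9*u*v^2 + 6*u*v - u + 24*v^3 - 17*v^2 + 3*v
  coeff of dv: -9*u^2*v + 3*u^2 + 24*u*v^2 - 6*u*v - u - 8*v^2 + 11*v - 2
F^* omega = (-9*u*v^2 + 6*u*v - u + 24*v^3 - 17*v^2 + 3*v) du + (-9*u^2*v + 3*u^2 + 24*u*v^2 - 6*u*v - u - 8*v^2 + 11*v - 2) dv.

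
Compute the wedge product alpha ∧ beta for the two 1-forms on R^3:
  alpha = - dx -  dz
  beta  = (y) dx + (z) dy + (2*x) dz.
alpha ∧ beta = (-z) dx ∧ dy + (-2*x + y) dx ∧ dz + (z) dy ∧ dz

Distribute the wedge, using dx_i ∧ dx_j = -dx_j ∧ dx_i and dx_i ∧ dx_i = 0. For each pair (i, j) with i < j, the coefficient of dx_i ∧ dx_j in alpha ∧ beta is (alpha_i * beta_j - alpha_j * beta_i). Collecting: alpha ∧ beta = (-z) dx ∧ dy + (-2*x + y) dx ∧ dz + (z) dy ∧ dz.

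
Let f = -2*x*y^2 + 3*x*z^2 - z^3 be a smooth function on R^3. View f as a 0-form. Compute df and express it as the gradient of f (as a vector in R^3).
df = (-2*y^2 + 3*z^2) dx + (-4*x*y) dy + (3*z*(2*x - z)) dz; grad f = (-2*y^2 + 3*z^2, -4*x*y, 3*z*(2*x - z))

For a 0-form f, d f = (∂f/∂x) dx + (∂f/∂y) dy + (∂f/∂z) dz. The components of the vector representation are exactly the entries of grad f in Cartesian coordinates:
  ∂f/∂x = -2*y^2 + 3*z^2
  ∂f/∂y = -4*x*y
  ∂f/∂z = 3*z*(2*x - z).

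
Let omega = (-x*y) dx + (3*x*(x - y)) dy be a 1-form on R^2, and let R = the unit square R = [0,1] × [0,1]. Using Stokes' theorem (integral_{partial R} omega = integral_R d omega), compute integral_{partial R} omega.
integral_(partial R) omega = 2

Stokes: integral_partial_R omega = integral_R d omega with d omega = (∂Q/∂x - ∂P/∂y) dx ∧ dy.
  ∂Q/∂x = 6*x - 3*y
  ∂P/∂y = -x
  integrand = ∂Q/∂x - ∂P/∂y = 7*x - 3*y.
Integrating over R: integral_0^1 integral_0^1 (7*x - 3*y) dx dy = 2.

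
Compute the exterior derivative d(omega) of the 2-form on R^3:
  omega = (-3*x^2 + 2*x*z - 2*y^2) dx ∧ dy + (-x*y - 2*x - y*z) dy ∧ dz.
d(omega) = (2*x - y - 2) dx ∧ dy ∧ dz

For a 2-form omega = sum_{i<j} g_{ij} dx_i ∧ dx_j, the exterior derivative is
  d(omega) = sum_{i<j} d(g_{ij}) ∧ dx_i ∧ dx_j = sum_{i<j, k} (∂g_{ij}/∂x_k) dx_k ∧ dx_i ∧ dx_j.
Expand each term, using dx_k ∧ dx_i ∧ dx_j = sgn(permutation) dx_{(a)} ∧ dx_{(b)} ∧ dx_{(c)} with (a < b < c) sorted:
  d(-3*x^2 + 2*x*z - 2*y^2) includes (∂/∂z)(-3*x^2 + 2*x*z - 2*y^2) dz = (2*x) dz, which multiplied by dx ∧ dy gives (2*x) dx ∧ dy ∧ dz
  d(-x*y - 2*x - y*z) includes (∂/∂x)(-x*y - 2*x - y*z) dx = (-y - 2) dx, which multiplied by dy ∧ dz gives (-y - 2) dx ∧ dy ∧ dz
Collecting like 3-forms: d(omega) = (2*x - y - 2) dx ∧ dy ∧ dz.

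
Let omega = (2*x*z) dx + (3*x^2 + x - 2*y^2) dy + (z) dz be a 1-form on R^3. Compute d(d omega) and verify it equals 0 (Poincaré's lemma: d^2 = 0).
d(d omega) = 0

Step 1: d omega = sum_{i<j} (∂f_j/∂x_i - ∂f_i/∂x_j) dx_i ∧ dx_j:
  coeff of dx ∧ dy: 6*x + 1
  coeff of dx ∧ dz: -2*x
  coeff of dy ∧ dz: 0
Step 2: Apply d again to each 2-form coefficient. The only possible 3-form in R^3 is dx ∧ dy ∧ dz, with coefficient
  ∂(coeff of dy∧dz)/∂x - ∂(coeff of dx∧dz)/∂y + ∂(coeff of dx∧dy)/∂z
  = ∂/∂x (0) - ∂/∂y (-2*x) + ∂/∂z (6*x + 1).
Each of these terms simplifies to sums of mixed partials that cancel in pairs. The result is 0 (by equality of mixed partials for smooth functions — Schwarz / Clairaut).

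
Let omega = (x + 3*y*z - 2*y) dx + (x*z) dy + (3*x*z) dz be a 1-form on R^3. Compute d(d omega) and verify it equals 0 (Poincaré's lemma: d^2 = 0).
d(d omega) = 0

Step 1: d omega = sum_{i<j} (∂f_j/∂x_i - ∂f_i/∂x_j) dx_i ∧ dx_j:
  coeff of dx ∧ dy: 2 - 2*z
  coeff of dx ∧ dz: -3*y + 3*z
  coeff of dy ∧ dz: -x
Step 2: Apply d again to each 2-form coefficient. The only possible 3-form in R^3 is dx ∧ dy ∧ dz, with coefficient
  ∂(coeff of dy∧dz)/∂x - ∂(coeff of dx∧dz)/∂y + ∂(coeff of dx∧dy)/∂z
  = ∂/∂x (-x) - ∂/∂y (-3*y + 3*z) + ∂/∂z (2 - 2*z).
Each of these terms simplifies to sums of mixed partials that cancel in pairs. The result is 0 (by equality of mixed partials for smooth functions — Schwarz / Clairaut).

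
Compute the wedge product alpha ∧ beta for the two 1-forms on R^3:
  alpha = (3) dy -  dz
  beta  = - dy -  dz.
alpha ∧ beta = (-4) dy ∧ dz

Distribute the wedge, using dx_i ∧ dx_j = -dx_j ∧ dx_i and dx_i ∧ dx_i = 0. For each pair (i, j) with i < j, the coefficient of dx_i ∧ dx_j in alpha ∧ beta is (alpha_i * beta_j - alpha_j * beta_i). Collecting: alpha ∧ beta = (-4) dy ∧ dz.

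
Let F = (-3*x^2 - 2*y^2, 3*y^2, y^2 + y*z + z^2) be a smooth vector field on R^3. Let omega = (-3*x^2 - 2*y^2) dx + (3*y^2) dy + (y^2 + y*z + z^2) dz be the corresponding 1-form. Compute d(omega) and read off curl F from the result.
d(omega) = (2*y + z) dy ∧ dz + (0) dz ∧ dx + (4*y) dx ∧ dy; curl F = (2*y + z, 0, 4*y)

d omega = sum_{i<j} (∂f_j/∂x_i - ∂f_i/∂x_j) dx_i ∧ dx_j. Under the identification (dy ∧ dz, dz ∧ dx, dx ∧ dy) ↔ (e_x, e_y, e_z), the coefficients are exactly the components of curl F. Compute:
  ∂R/∂y - ∂Q/∂z = (2*y + z) - (0) = 2*y + z
  ∂P/∂z - ∂R/∂x = (0) - (0) = 0
  ∂Q/∂x - ∂P/∂y = (0) - (-4*y) = 4*y.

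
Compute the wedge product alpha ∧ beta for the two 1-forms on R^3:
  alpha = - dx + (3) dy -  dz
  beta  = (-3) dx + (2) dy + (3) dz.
alpha ∧ beta = (7) dx ∧ dy + (-6) dx ∧ dz + (11) dy ∧ dz

Distribute the wedge, using dx_i ∧ dx_j = -dx_j ∧ dx_i and dx_i ∧ dx_i = 0. For each pair (i, j) with i < j, the coefficient of dx_i ∧ dx_j in alpha ∧ beta is (alpha_i * beta_j - alpha_j * beta_i). Collecting: alpha ∧ beta = (7) dx ∧ dy + (-6) dx ∧ dz + (11) dy ∧ dz.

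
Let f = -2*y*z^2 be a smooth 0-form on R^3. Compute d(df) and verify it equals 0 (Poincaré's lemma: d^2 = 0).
d(df) = 0

Step 1: df = sum_i (∂f/∂x_i) dx_i = (0) dx + (-2*z^2) dy + (-4*y*z) dz.
Step 2: Apply d again. Using the 1-form formula, the coefficient of dx ∧ dy in d(df) is ∂^2 f/∂x ∂y - ∂^2 f/∂y ∂x = (0) - (0) = 0 (equality of mixed partials for smooth f).
Similarly for dx ∧ dz and dy ∧ dz — all coefficients vanish. So d(df) = 0.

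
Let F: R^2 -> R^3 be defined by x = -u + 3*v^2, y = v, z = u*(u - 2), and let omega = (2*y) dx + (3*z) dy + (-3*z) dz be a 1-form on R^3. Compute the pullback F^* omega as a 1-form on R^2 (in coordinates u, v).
F^* omega = (-6*u^3 + 18*u^2 - 12*u - 2*v) du + (3*u^2 - 6*u + 12*v^2) dv

Using F^*(f dg) = (f ∘ F) d(g ∘ F), substitute each coordinate x_i by F_i(u, v) in f_i, and replace dx_i by d F_i = (∂F_i/∂u) du + (∂F_i/∂v) dv.
  For the x component: f_1(F) = 2*v; d F_1 = (-1) du + (6*v) dv
  For the y component: f_2(F) = 3*u*(u - 2); d F_2 = (0) du + (1) dv
  For the z component: f_3(F) = 3*u*(2 - u); d F_3 = (2*u - 2) du + (0) dv
Combining and collecting du, dv coefficients:
  coeff of du: -6*u^3 + 18*u^2 - 12*u - 2*v
  coeff of dv: 3*u^2 - 6*u + 12*v^2
F^* omega = (-6*u^3 + 18*u^2 - 12*u - 2*v) du + (3*u^2 - 6*u + 12*v^2) dv.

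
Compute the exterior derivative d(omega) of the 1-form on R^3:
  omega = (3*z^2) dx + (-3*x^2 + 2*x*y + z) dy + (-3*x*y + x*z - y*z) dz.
d(omega) = (-6*x + 2*y) dx ∧ dy + (-3*y - 5*z) dx ∧ dz + (-3*x - z - 1) dy ∧ dz

For a 1-form omega = sum_i f_i dx_i, the exterior derivative is
  d(omega) = sum_{i < j} (∂f_j/∂x_i - ∂f_i/∂x_j) dx_i ∧ dx_j.
  coefficient of dx ∧ dy: ∂f_2/∂x - ∂f_1/∂y = ∂(-3*x^2 + 2*x*y + z)/∂x - ∂(3*z^2)/∂y = -6*x + 2*y
  coefficient of dx ∧ dz: ∂f_3/∂x - ∂f_1/∂z = ∂(-3*x*y + x*z - y*z)/∂x - ∂(3*z^2)/∂z = -3*y - 5*z
  coefficient of dy ∧ dz: ∂f_3/∂y - ∂f_2/∂z = ∂(-3*x*y + x*z - y*z)/∂y - ∂(-3*x^2 + 2*x*y + z)/∂z = -3*x - z - 1
Assembling: d(omega) = (-6*x + 2*y) dx ∧ dy + (-3*y - 5*z) dx ∧ dz + (-3*x - z - 1) dy ∧ dz.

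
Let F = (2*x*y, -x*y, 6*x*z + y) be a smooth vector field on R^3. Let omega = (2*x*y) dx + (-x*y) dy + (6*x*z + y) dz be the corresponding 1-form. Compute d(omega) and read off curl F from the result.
d(omega) = (1) dy ∧ dz + (-6*z) dz ∧ dx + (-2*x - y) dx ∧ dy; curl F = (1, -6*z, -2*x - y)

d omega = sum_{i<j} (∂f_j/∂x_i - ∂f_i/∂x_j) dx_i ∧ dx_j. Under the identification (dy ∧ dz, dz ∧ dx, dx ∧ dy) ↔ (e_x, e_y, e_z), the coefficients are exactly the components of curl F. Compute:
  ∂R/∂y - ∂Q/∂z = (1) - (0) = 1
  ∂P/∂z - ∂R/∂x = (0) - (6*z) = -6*z
  ∂Q/∂x - ∂P/∂y = (-y) - (2*x) = -2*x - y.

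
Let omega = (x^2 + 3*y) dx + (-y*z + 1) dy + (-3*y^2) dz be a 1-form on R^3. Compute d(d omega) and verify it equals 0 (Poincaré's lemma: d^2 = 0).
d(d omega) = 0

Step 1: d omega = sum_{i<j} (∂f_j/∂x_i - ∂f_i/∂x_j) dx_i ∧ dx_j:
  coeff of dx ∧ dy: -3
  coeff of dx ∧ dz: 0
  coeff of dy ∧ dz: -5*y
Step 2: Apply d again to each 2-form coefficient. The only possible 3-form in R^3 is dx ∧ dy ∧ dz, with coefficient
  ∂(coeff of dy∧dz)/∂x - ∂(coeff of dx∧dz)/∂y + ∂(coeff of dx∧dy)/∂z
  = ∂/∂x (-5*y) - ∂/∂y (0) + ∂/∂z (-3).
Each of these terms simplifies to sums of mixed partials that cancel in pairs. The result is 0 (by equality of mixed partials for smooth functions — Schwarz / Clairaut).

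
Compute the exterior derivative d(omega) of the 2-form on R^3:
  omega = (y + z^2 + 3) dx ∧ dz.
d(omega) = (-1) dx ∧ dy ∧ dz

For a 2-form omega = sum_{i<j} g_{ij} dx_i ∧ dx_j, the exterior derivative is
  d(omega) = sum_{i<j} d(g_{ij}) ∧ dx_i ∧ dx_j = sum_{i<j, k} (∂g_{ij}/∂x_k) dx_k ∧ dx_i ∧ dx_j.
Expand each term, using dx_k ∧ dx_i ∧ dx_j = sgn(permutation) dx_{(a)} ∧ dx_{(b)} ∧ dx_{(c)} with (a < b < c) sorted:
  d(y + z^2 + 3) includes (∂/∂y)(y + z^2 + 3) dy = (1) dy, which multiplied by dx ∧ dz gives (-1) dx ∧ dy ∧ dz
Collecting like 3-forms: d(omega) = (-1) dx ∧ dy ∧ dz.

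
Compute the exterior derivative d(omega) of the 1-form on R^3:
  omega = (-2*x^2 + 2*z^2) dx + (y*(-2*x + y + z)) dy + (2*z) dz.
d(omega) = (-2*y) dx ∧ dy + (-4*z) dx ∧ dz + (-y) dy ∧ dz

For a 1-form omega = sum_i f_i dx_i, the exterior derivative is
  d(omega) = sum_{i < j} (∂f_j/∂x_i - ∂f_i/∂x_j) dx_i ∧ dx_j.
  coefficient of dx ∧ dy: ∂f_2/∂x - ∂f_1/∂y = ∂(y*(-2*x + y + z))/∂x - ∂(-2*x^2 + 2*z^2)/∂y = -2*y
  coefficient of dx ∧ dz: ∂f_3/∂x - ∂f_1/∂z = ∂(2*z)/∂x - ∂(-2*x^2 + 2*z^2)/∂z = -4*z
  coefficient of dy ∧ dz: ∂f_3/∂y - ∂f_2/∂z = ∂(2*z)/∂y - ∂(y*(-2*x + y + z))/∂z = -y
Assembling: d(omega) = (-2*y) dx ∧ dy + (-4*z) dx ∧ dz + (-y) dy ∧ dz.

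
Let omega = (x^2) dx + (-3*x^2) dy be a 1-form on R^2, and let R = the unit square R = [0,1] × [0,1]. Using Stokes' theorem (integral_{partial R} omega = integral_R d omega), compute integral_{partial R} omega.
integral_(partial R) omega = -3

Stokes: integral_partial_R omega = integral_R d omega with d omega = (∂Q/∂x - ∂P/∂y) dx ∧ dy.
  ∂Q/∂x = -6*x
  ∂P/∂y = 0
  integrand = ∂Q/∂x - ∂P/∂y = -6*x.
Integrating over R: integral_0^1 integral_0^1 (-6*x) dx dy = -3.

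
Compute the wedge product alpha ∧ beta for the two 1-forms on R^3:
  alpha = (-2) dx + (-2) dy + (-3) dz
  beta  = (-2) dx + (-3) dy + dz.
alpha ∧ beta = (2) dx ∧ dy + (-8) dx ∧ dz + (-11) dy ∧ dz

Distribute the wedge, using dx_i ∧ dx_j = -dx_j ∧ dx_i and dx_i ∧ dx_i = 0. For each pair (i, j) with i < j, the coefficient of dx_i ∧ dx_j in alpha ∧ beta is (alpha_i * beta_j - alpha_j * beta_i). Collecting: alpha ∧ beta = (2) dx ∧ dy + (-8) dx ∧ dz + (-11) dy ∧ dz.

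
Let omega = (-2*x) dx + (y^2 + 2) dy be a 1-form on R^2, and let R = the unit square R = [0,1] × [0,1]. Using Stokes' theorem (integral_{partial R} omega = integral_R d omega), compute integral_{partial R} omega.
integral_(partial R) omega = 0

Stokes: integral_partial_R omega = integral_R d omega with d omega = (∂Q/∂x - ∂P/∂y) dx ∧ dy.
  ∂Q/∂x = 0
  ∂P/∂y = 0
  integrand = ∂Q/∂x - ∂P/∂y = 0.
Integrating over R: integral_0^1 integral_0^1 (0) dx dy = 0.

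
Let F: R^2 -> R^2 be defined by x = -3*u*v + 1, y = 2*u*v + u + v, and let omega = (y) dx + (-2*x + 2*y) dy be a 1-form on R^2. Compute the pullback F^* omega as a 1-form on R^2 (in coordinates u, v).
F^* omega = (14*u*v^2 + 11*u*v + 2*u + v^2 - 2*v - 2) du + (14*u^2*v + u^2 + 11*u*v - 2*u + 2*v - 2) dv

Using F^*(f dg) = (f ∘ F) d(g ∘ F), substitute each coordinate x_i by F_i(u, v) in f_i, and replace dx_i by d F_i = (∂F_i/∂u) du + (∂F_i/∂v) dv.
  For the x component: f_1(F) = 2*u*v + u + v; d F_1 = (-3*v) du + (-3*u) dv
  For the y component: f_2(F) = 10*u*v + 2*u + 2*v - 2; d F_2 = (2*v + 1) du + (2*u + 1) dv
Combining and collecting du, dv coefficients:
  coeff of du: 14*u*v^2 + 11*u*v + 2*u + v^2 - 2*v - 2
  coeff of dv: 14*u^2*v + u^2 + 11*u*v - 2*u + 2*v - 2
F^* omega = (14*u*v^2 + 11*u*v + 2*u + v^2 - 2*v - 2) du + (14*u^2*v + u^2 + 11*u*v - 2*u + 2*v - 2) dv.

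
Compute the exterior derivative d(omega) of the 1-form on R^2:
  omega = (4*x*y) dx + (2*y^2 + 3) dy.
d(omega) = (-4*x) dx ∧ dy

For a 1-form omega = sum_i f_i dx_i, the exterior derivative is
  d(omega) = sum_{i < j} (∂f_j/∂x_i - ∂f_i/∂x_j) dx_i ∧ dx_j.
  coefficient of dx ∧ dy: ∂f_2/∂x - ∂f_1/∂y = ∂(2*y^2 + 3)/∂x - ∂(4*x*y)/∂y = -4*x
Assembling: d(omega) = (-4*x) dx ∧ dy.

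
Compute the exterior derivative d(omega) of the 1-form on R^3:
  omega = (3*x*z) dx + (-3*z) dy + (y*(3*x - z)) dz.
d(omega) = (-3*x + 3*y) dx ∧ dz + (3*x - z + 3) dy ∧ dz

For a 1-form omega = sum_i f_i dx_i, the exterior derivative is
  d(omega) = sum_{i < j} (∂f_j/∂x_i - ∂f_i/∂x_j) dx_i ∧ dx_j.
  coefficient of dx ∧ dz: ∂f_3/∂x - ∂f_1/∂z = ∂(y*(3*x - z))/∂x - ∂(3*x*z)/∂z = -3*x + 3*y
  coefficient of dy ∧ dz: ∂f_3/∂y - ∂f_2/∂z = ∂(y*(3*x - z))/∂y - ∂(-3*z)/∂z = 3*x - z + 3
Assembling: d(omega) = (-3*x + 3*y) dx ∧ dz + (3*x - z + 3) dy ∧ dz.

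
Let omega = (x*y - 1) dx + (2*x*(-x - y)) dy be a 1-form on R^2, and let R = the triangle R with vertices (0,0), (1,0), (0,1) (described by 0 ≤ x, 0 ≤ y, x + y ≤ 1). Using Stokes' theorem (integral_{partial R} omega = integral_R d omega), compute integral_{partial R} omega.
integral_(partial R) omega = -7/6

Stokes: integral_partial_R omega = integral_R d omega with d omega = (∂Q/∂x - ∂P/∂y) dx ∧ dy.
  ∂Q/∂x = -4*x - 2*y
  ∂P/∂y = x
  integrand = ∂Q/∂x - ∂P/∂y = -5*x - 2*y.
Integrating over R: integral_0^1 integral_0^{1-x} (-5*x - 2*y) dy dx = -7/6.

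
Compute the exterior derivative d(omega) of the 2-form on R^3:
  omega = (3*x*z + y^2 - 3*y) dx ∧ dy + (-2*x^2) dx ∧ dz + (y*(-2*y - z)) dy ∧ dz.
d(omega) = (3*x) dx ∧ dy ∧ dz

For a 2-form omega = sum_{i<j} g_{ij} dx_i ∧ dx_j, the exterior derivative is
  d(omega) = sum_{i<j} d(g_{ij}) ∧ dx_i ∧ dx_j = sum_{i<j, k} (∂g_{ij}/∂x_k) dx_k ∧ dx_i ∧ dx_j.
Expand each term, using dx_k ∧ dx_i ∧ dx_j = sgn(permutation) dx_{(a)} ∧ dx_{(b)} ∧ dx_{(c)} with (a < b < c) sorted:
  d(3*x*z + y^2 - 3*y) includes (∂/∂z)(3*x*z + y^2 - 3*y) dz = (3*x) dz, which multiplied by dx ∧ dy gives (3*x) dx ∧ dy ∧ dz
Collecting like 3-forms: d(omega) = (3*x) dx ∧ dy ∧ dz.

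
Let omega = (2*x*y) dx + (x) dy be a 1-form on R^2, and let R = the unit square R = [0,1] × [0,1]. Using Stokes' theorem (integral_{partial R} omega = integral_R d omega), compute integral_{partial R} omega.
integral_(partial R) omega = 0

Stokes: integral_partial_R omega = integral_R d omega with d omega = (∂Q/∂x - ∂P/∂y) dx ∧ dy.
  ∂Q/∂x = 1
  ∂P/∂y = 2*x
  integrand = ∂Q/∂x - ∂P/∂y = 1 - 2*x.
Integrating over R: integral_0^1 integral_0^1 (1 - 2*x) dx dy = 0.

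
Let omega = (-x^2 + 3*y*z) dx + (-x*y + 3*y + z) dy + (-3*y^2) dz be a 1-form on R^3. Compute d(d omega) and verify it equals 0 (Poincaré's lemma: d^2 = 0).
d(d omega) = 0

Step 1: d omega = sum_{i<j} (∂f_j/∂x_i - ∂f_i/∂x_j) dx_i ∧ dx_j:
  coeff of dx ∧ dy: -y - 3*z
  coeff of dx ∧ dz: -3*y
  coeff of dy ∧ dz: -6*y - 1
Step 2: Apply d again to each 2-form coefficient. The only possible 3-form in R^3 is dx ∧ dy ∧ dz, with coefficient
  ∂(coeff of dy∧dz)/∂x - ∂(coeff of dx∧dz)/∂y + ∂(coeff of dx∧dy)/∂z
  = ∂/∂x (-6*y - 1) - ∂/∂y (-3*y) + ∂/∂z (-y - 3*z).
Each of these terms simplifies to sums of mixed partials that cancel in pairs. The result is 0 (by equality of mixed partials for smooth functions — Schwarz / Clairaut).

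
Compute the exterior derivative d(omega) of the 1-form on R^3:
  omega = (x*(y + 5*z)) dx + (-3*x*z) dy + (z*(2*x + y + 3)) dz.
d(omega) = (-x - 3*z) dx ∧ dy + (-5*x + 2*z) dx ∧ dz + (3*x + z) dy ∧ dz

For a 1-form omega = sum_i f_i dx_i, the exterior derivative is
  d(omega) = sum_{i < j} (∂f_j/∂x_i - ∂f_i/∂x_j) dx_i ∧ dx_j.
  coefficient of dx ∧ dy: ∂f_2/∂x - ∂f_1/∂y = ∂(-3*x*z)/∂x - ∂(x*(y + 5*z))/∂y = -x - 3*z
  coefficient of dx ∧ dz: ∂f_3/∂x - ∂f_1/∂z = ∂(z*(2*x + y + 3))/∂x - ∂(x*(y + 5*z))/∂z = -5*x + 2*z
  coefficient of dy ∧ dz: ∂f_3/∂y - ∂f_2/∂z = ∂(z*(2*x + y + 3))/∂y - ∂(-3*x*z)/∂z = 3*x + z
Assembling: d(omega) = (-x - 3*z) dx ∧ dy + (-5*x + 2*z) dx ∧ dz + (3*x + z) dy ∧ dz.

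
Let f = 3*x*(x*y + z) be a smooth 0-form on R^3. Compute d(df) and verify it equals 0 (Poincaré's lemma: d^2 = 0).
d(df) = 0

Step 1: df = sum_i (∂f/∂x_i) dx_i = (6*x*y + 3*z) dx + (3*x^2) dy + (3*x) dz.
Step 2: Apply d again. Using the 1-form formula, the coefficient of dx ∧ dy in d(df) is ∂^2 f/∂x ∂y - ∂^2 f/∂y ∂x = (6*x) - (6*x) = 0 (equality of mixed partials for smooth f).
Similarly for dx ∧ dz and dy ∧ dz — all coefficients vanish. So d(df) = 0.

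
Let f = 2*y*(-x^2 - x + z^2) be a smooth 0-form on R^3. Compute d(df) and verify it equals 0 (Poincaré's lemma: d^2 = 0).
d(df) = 0

Step 1: df = sum_i (∂f/∂x_i) dx_i = (2*y*(-2*x - 1)) dx + (-2*x^2 - 2*x + 2*z^2) dy + (4*y*z) dz.
Step 2: Apply d again. Using the 1-form formula, the coefficient of dx ∧ dy in d(df) is ∂^2 f/∂x ∂y - ∂^2 f/∂y ∂x = (-4*x - 2) - (-4*x - 2) = 0 (equality of mixed partials for smooth f).
Similarly for dx ∧ dz and dy ∧ dz — all coefficients vanish. So d(df) = 0.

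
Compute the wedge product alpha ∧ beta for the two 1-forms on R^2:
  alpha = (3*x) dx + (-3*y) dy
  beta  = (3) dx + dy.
alpha ∧ beta = (3*x + 9*y) dx ∧ dy

Distribute the wedge, using dx_i ∧ dx_j = -dx_j ∧ dx_i and dx_i ∧ dx_i = 0. For each pair (i, j) with i < j, the coefficient of dx_i ∧ dx_j in alpha ∧ beta is (alpha_i * beta_j - alpha_j * beta_i). Collecting: alpha ∧ beta = (3*x + 9*y) dx ∧ dy.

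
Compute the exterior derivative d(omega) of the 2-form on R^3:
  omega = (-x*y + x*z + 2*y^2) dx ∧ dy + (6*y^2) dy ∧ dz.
d(omega) = (x) dx ∧ dy ∧ dz

For a 2-form omega = sum_{i<j} g_{ij} dx_i ∧ dx_j, the exterior derivative is
  d(omega) = sum_{i<j} d(g_{ij}) ∧ dx_i ∧ dx_j = sum_{i<j, k} (∂g_{ij}/∂x_k) dx_k ∧ dx_i ∧ dx_j.
Expand each term, using dx_k ∧ dx_i ∧ dx_j = sgn(permutation) dx_{(a)} ∧ dx_{(b)} ∧ dx_{(c)} with (a < b < c) sorted:
  d(-x*y + x*z + 2*y^2) includes (∂/∂z)(-x*y + x*z + 2*y^2) dz = (x) dz, which multiplied by dx ∧ dy gives (x) dx ∧ dy ∧ dz
Collecting like 3-forms: d(omega) = (x) dx ∧ dy ∧ dz.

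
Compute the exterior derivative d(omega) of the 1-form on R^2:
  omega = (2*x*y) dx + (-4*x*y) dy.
d(omega) = (-2*x - 4*y) dx ∧ dy

For a 1-form omega = sum_i f_i dx_i, the exterior derivative is
  d(omega) = sum_{i < j} (∂f_j/∂x_i - ∂f_i/∂x_j) dx_i ∧ dx_j.
  coefficient of dx ∧ dy: ∂f_2/∂x - ∂f_1/∂y = ∂(-4*x*y)/∂x - ∂(2*x*y)/∂y = -2*x - 4*y
Assembling: d(omega) = (-2*x - 4*y) dx ∧ dy.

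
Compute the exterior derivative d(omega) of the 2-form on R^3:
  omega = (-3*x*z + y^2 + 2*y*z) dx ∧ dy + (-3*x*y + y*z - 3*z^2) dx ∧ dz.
d(omega) = (2*y - z) dx ∧ dy ∧ dz

For a 2-form omega = sum_{i<j} g_{ij} dx_i ∧ dx_j, the exterior derivative is
  d(omega) = sum_{i<j} d(g_{ij}) ∧ dx_i ∧ dx_j = sum_{i<j, k} (∂g_{ij}/∂x_k) dx_k ∧ dx_i ∧ dx_j.
Expand each term, using dx_k ∧ dx_i ∧ dx_j = sgn(permutation) dx_{(a)} ∧ dx_{(b)} ∧ dx_{(c)} with (a < b < c) sorted:
  d(-3*x*z + y^2 + 2*y*z) includes (∂/∂z)(-3*x*z + y^2 + 2*y*z) dz = (-3*x + 2*y) dz, which multiplied by dx ∧ dy gives (-3*x + 2*y) dx ∧ dy ∧ dz
  d(-3*x*y + y*z - 3*z^2) includes (∂/∂y)(-3*x*y + y*z - 3*z^2) dy = (-3*x + z) dy, which multiplied by dx ∧ dz gives (3*x - z) dx ∧ dy ∧ dz
Collecting like 3-forms: d(omega) = (2*y - z) dx ∧ dy ∧ dz.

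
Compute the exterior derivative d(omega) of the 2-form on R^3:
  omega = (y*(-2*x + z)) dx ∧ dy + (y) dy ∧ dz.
d(omega) = (y) dx ∧ dy ∧ dz

For a 2-form omega = sum_{i<j} g_{ij} dx_i ∧ dx_j, the exterior derivative is
  d(omega) = sum_{i<j} d(g_{ij}) ∧ dx_i ∧ dx_j = sum_{i<j, k} (∂g_{ij}/∂x_k) dx_k ∧ dx_i ∧ dx_j.
Expand each term, using dx_k ∧ dx_i ∧ dx_j = sgn(permutation) dx_{(a)} ∧ dx_{(b)} ∧ dx_{(c)} with (a < b < c) sorted:
  d(y*(-2*x + z)) includes (∂/∂z)(y*(-2*x + z)) dz = (y) dz, which multiplied by dx ∧ dy gives (y) dx ∧ dy ∧ dz
Collecting like 3-forms: d(omega) = (y) dx ∧ dy ∧ dz.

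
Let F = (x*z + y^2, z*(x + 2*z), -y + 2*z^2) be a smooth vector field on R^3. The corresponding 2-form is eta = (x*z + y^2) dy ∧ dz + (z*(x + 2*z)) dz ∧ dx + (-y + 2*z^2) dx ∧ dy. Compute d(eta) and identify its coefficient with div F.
d(eta) = (5*z) dx ∧ dy ∧ dz; div F = 5*z

For a 2-form in R^3 of the form above, applying d gives a 3-form with coefficient ∂P/∂x + ∂Q/∂y + ∂R/∂z:
  ∂P/∂x = z
  ∂Q/∂y = 0
  ∂R/∂z = 4*z
Sum = 5*z, which is exactly div F.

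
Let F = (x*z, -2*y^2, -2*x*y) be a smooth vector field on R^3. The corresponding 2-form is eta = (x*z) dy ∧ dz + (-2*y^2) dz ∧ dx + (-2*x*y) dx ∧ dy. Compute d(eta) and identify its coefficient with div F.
d(eta) = (-4*y + z) dx ∧ dy ∧ dz; div F = -4*y + z

For a 2-form in R^3 of the form above, applying d gives a 3-form with coefficient ∂P/∂x + ∂Q/∂y + ∂R/∂z:
  ∂P/∂x = z
  ∂Q/∂y = -4*y
  ∂R/∂z = 0
Sum = -4*y + z, which is exactly div F.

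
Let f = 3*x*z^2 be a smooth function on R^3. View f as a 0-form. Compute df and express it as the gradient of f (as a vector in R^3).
df = (3*z^2) dx + (0) dy + (6*x*z) dz; grad f = (3*z^2, 0, 6*x*z)

For a 0-form f, d f = (∂f/∂x) dx + (∂f/∂y) dy + (∂f/∂z) dz. The components of the vector representation are exactly the entries of grad f in Cartesian coordinates:
  ∂f/∂x = 3*z^2
  ∂f/∂y = 0
  ∂f/∂z = 6*x*z.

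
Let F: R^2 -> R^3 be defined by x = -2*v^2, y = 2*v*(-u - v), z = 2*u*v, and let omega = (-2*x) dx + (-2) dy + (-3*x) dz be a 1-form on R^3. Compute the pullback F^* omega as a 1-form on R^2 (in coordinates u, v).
F^* omega = (12*v^3 + 4*v) du + (12*u*v^2 + 4*u - 16*v^3 + 8*v) dv

Using F^*(f dg) = (f ∘ F) d(g ∘ F), substitute each coordinate x_i by F_i(u, v) in f_i, and replace dx_i by d F_i = (∂F_i/∂u) du + (∂F_i/∂v) dv.
  For the x component: f_1(F) = 4*v^2; d F_1 = (0) du + (-4*v) dv
  For the y component: f_2(F) = -2; d F_2 = (-2*v) du + (-2*u - 4*v) dv
  For the z component: f_3(F) = 6*v^2; d F_3 = (2*v) du + (2*u) dv
Combining and collecting du, dv coefficients:
  coeff of du: 12*v^3 + 4*v
  coeff of dv: 12*u*v^2 + 4*u - 16*v^3 + 8*v
F^* omega = (12*v^3 + 4*v) du + (12*u*v^2 + 4*u - 16*v^3 + 8*v) dv.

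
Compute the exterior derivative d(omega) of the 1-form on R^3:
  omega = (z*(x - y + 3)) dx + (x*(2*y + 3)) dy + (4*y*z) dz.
d(omega) = (2*y + z + 3) dx ∧ dy + (-x + y - 3) dx ∧ dz + (4*z) dy ∧ dz

For a 1-form omega = sum_i f_i dx_i, the exterior derivative is
  d(omega) = sum_{i < j} (∂f_j/∂x_i - ∂f_i/∂x_j) dx_i ∧ dx_j.
  coefficient of dx ∧ dy: ∂f_2/∂x - ∂f_1/∂y = ∂(x*(2*y + 3))/∂x - ∂(z*(x - y + 3))/∂y = 2*y + z + 3
  coefficient of dx ∧ dz: ∂f_3/∂x - ∂f_1/∂z = ∂(4*y*z)/∂x - ∂(z*(x - y + 3))/∂z = -x + y - 3
  coefficient of dy ∧ dz: ∂f_3/∂y - ∂f_2/∂z = ∂(4*y*z)/∂y - ∂(x*(2*y + 3))/∂z = 4*z
Assembling: d(omega) = (2*y + z + 3) dx ∧ dy + (-x + y - 3) dx ∧ dz + (4*z) dy ∧ dz.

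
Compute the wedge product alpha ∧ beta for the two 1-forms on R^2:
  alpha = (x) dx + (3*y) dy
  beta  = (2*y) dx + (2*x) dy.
alpha ∧ beta = (2*x^2 - 6*y^2) dx ∧ dy

Distribute the wedge, using dx_i ∧ dx_j = -dx_j ∧ dx_i and dx_i ∧ dx_i = 0. For each pair (i, j) with i < j, the coefficient of dx_i ∧ dx_j in alpha ∧ beta is (alpha_i * beta_j - alpha_j * beta_i). Collecting: alpha ∧ beta = (2*x^2 - 6*y^2) dx ∧ dy.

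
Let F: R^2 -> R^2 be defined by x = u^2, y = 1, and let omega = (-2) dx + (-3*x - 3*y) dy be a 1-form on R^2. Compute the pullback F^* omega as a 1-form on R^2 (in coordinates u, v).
F^* omega = (-4*u) du

Using F^*(f dg) = (f ∘ F) d(g ∘ F), substitute each coordinate x_i by F_i(u, v) in f_i, and replace dx_i by d F_i = (∂F_i/∂u) du + (∂F_i/∂v) dv.
  For the x component: f_1(F) = -2; d F_1 = (2*u) du + (0) dv
  For the y component: f_2(F) = -3*u^2 - 3; d F_2 = (0) du + (0) dv
Combining and collecting du, dv coefficients:
  coeff of du: -4*u
  coeff of dv: 0
F^* omega = (-4*u) du.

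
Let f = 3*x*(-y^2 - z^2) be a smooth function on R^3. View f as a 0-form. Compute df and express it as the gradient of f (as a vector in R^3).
df = (-3*y^2 - 3*z^2) dx + (-6*x*y) dy + (-6*x*z) dz; grad f = (-3*y^2 - 3*z^2, -6*x*y, -6*x*z)

For a 0-form f, d f = (∂f/∂x) dx + (∂f/∂y) dy + (∂f/∂z) dz. The components of the vector representation are exactly the entries of grad f in Cartesian coordinates:
  ∂f/∂x = -3*y^2 - 3*z^2
  ∂f/∂y = -6*x*y
  ∂f/∂z = -6*x*z.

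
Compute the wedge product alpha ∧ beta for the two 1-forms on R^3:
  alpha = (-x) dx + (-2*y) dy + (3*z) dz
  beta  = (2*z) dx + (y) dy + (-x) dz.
alpha ∧ beta = (y*(-x + 4*z)) dx ∧ dy + (x^2 - 6*z^2) dx ∧ dz + (y*(2*x - 3*z)) dy ∧ dz

Distribute the wedge, using dx_i ∧ dx_j = -dx_j ∧ dx_i and dx_i ∧ dx_i = 0. For each pair (i, j) with i < j, the coefficient of dx_i ∧ dx_j in alpha ∧ beta is (alpha_i * beta_j - alpha_j * beta_i). Collecting: alpha ∧ beta = (y*(-x + 4*z)) dx ∧ dy + (x^2 - 6*z^2) dx ∧ dz + (y*(2*x - 3*z)) dy ∧ dz.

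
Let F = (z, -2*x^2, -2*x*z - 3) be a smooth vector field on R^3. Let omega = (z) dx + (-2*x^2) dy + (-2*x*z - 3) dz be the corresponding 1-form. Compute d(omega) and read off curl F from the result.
d(omega) = (0) dy ∧ dz + (2*z + 1) dz ∧ dx + (-4*x) dx ∧ dy; curl F = (0, 2*z + 1, -4*x)

d omega = sum_{i<j} (∂f_j/∂x_i - ∂f_i/∂x_j) dx_i ∧ dx_j. Under the identification (dy ∧ dz, dz ∧ dx, dx ∧ dy) ↔ (e_x, e_y, e_z), the coefficients are exactly the components of curl F. Compute:
  ∂R/∂y - ∂Q/∂z = (0) - (0) = 0
  ∂P/∂z - ∂R/∂x = (1) - (-2*z) = 2*z + 1
  ∂Q/∂x - ∂P/∂y = (-4*x) - (0) = -4*x.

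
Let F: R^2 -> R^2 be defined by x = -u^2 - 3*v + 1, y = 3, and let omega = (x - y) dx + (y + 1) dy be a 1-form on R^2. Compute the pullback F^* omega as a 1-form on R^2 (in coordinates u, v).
F^* omega = (2*u*(u^2 + 3*v + 2)) du + (3*u^2 + 9*v + 6) dv

Using F^*(f dg) = (f ∘ F) d(g ∘ F), substitute each coordinate x_i by F_i(u, v) in f_i, and replace dx_i by d F_i = (∂F_i/∂u) du + (∂F_i/∂v) dv.
  For the x component: f_1(F) = -u^2 - 3*v - 2; d F_1 = (-2*u) du + (-3) dv
  For the y component: f_2(F) = 4; d F_2 = (0) du + (0) dv
Combining and collecting du, dv coefficients:
  coeff of du: 2*u*(u^2 + 3*v + 2)
  coeff of dv: 3*u^2 + 9*v + 6
F^* omega = (2*u*(u^2 + 3*v + 2)) du + (3*u^2 + 9*v + 6) dv.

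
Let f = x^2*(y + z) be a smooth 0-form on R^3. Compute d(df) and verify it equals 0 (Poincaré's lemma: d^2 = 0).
d(df) = 0

Step 1: df = sum_i (∂f/∂x_i) dx_i = (2*x*(y + z)) dx + (x^2) dy + (x^2) dz.
Step 2: Apply d again. Using the 1-form formula, the coefficient of dx ∧ dy in d(df) is ∂^2 f/∂x ∂y - ∂^2 f/∂y ∂x = (2*x) - (2*x) = 0 (equality of mixed partials for smooth f).
Similarly for dx ∧ dz and dy ∧ dz — all coefficients vanish. So d(df) = 0.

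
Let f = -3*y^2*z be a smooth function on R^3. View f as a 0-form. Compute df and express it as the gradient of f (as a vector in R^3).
df = (0) dx + (-6*y*z) dy + (-3*y^2) dz; grad f = (0, -6*y*z, -3*y^2)

For a 0-form f, d f = (∂f/∂x) dx + (∂f/∂y) dy + (∂f/∂z) dz. The components of the vector representation are exactly the entries of grad f in Cartesian coordinates:
  ∂f/∂x = 0
  ∂f/∂y = -6*y*z
  ∂f/∂z = -3*y^2.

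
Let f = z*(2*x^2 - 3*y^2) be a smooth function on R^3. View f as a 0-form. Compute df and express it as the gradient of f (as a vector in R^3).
df = (4*x*z) dx + (-6*y*z) dy + (2*x^2 - 3*y^2) dz; grad f = (4*x*z, -6*y*z, 2*x^2 - 3*y^2)

For a 0-form f, d f = (∂f/∂x) dx + (∂f/∂y) dy + (∂f/∂z) dz. The components of the vector representation are exactly the entries of grad f in Cartesian coordinates:
  ∂f/∂x = 4*x*z
  ∂f/∂y = -6*y*z
  ∂f/∂z = 2*x^2 - 3*y^2.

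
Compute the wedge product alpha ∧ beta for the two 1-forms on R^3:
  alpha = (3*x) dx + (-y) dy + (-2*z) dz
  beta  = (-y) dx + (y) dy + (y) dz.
alpha ∧ beta = (y*(3*x - y)) dx ∧ dy + (y*(3*x - 2*z)) dx ∧ dz + (y*(-y + 2*z)) dy ∧ dz

Distribute the wedge, using dx_i ∧ dx_j = -dx_j ∧ dx_i and dx_i ∧ dx_i = 0. For each pair (i, j) with i < j, the coefficient of dx_i ∧ dx_j in alpha ∧ beta is (alpha_i * beta_j - alpha_j * beta_i). Collecting: alpha ∧ beta = (y*(3*x - y)) dx ∧ dy + (y*(3*x - 2*z)) dx ∧ dz + (y*(-y + 2*z)) dy ∧ dz.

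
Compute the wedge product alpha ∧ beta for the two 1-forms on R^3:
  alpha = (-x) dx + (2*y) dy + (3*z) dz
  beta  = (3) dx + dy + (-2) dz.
alpha ∧ beta = (-x - 6*y) dx ∧ dy + (2*x - 9*z) dx ∧ dz + (-4*y - 3*z) dy ∧ dz

Distribute the wedge, using dx_i ∧ dx_j = -dx_j ∧ dx_i and dx_i ∧ dx_i = 0. For each pair (i, j) with i < j, the coefficient of dx_i ∧ dx_j in alpha ∧ beta is (alpha_i * beta_j - alpha_j * beta_i). Collecting: alpha ∧ beta = (-x - 6*y) dx ∧ dy + (2*x - 9*z) dx ∧ dz + (-4*y - 3*z) dy ∧ dz.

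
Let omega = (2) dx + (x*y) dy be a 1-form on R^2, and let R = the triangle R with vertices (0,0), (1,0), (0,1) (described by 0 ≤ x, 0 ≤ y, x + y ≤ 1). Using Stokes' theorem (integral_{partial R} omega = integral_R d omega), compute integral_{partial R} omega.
integral_(partial R) omega = 1/6

Stokes: integral_partial_R omega = integral_R d omega with d omega = (∂Q/∂x - ∂P/∂y) dx ∧ dy.
  ∂Q/∂x = y
  ∂P/∂y = 0
  integrand = ∂Q/∂x - ∂P/∂y = y.
Integrating over R: integral_0^1 integral_0^{1-x} (y) dy dx = 1/6.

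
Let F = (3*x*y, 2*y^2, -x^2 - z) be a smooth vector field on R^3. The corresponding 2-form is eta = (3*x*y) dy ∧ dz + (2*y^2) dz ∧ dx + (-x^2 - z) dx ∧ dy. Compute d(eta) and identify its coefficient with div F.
d(eta) = (7*y - 1) dx ∧ dy ∧ dz; div F = 7*y - 1

For a 2-form in R^3 of the form above, applying d gives a 3-form with coefficient ∂P/∂x + ∂Q/∂y + ∂R/∂z:
  ∂P/∂x = 3*y
  ∂Q/∂y = 4*y
  ∂R/∂z = -1
Sum = 7*y - 1, which is exactly div F.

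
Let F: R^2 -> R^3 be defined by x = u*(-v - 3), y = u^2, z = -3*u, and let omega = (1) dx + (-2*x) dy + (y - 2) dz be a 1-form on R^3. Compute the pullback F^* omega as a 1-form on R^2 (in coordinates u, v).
F^* omega = (4*u^2*v + 9*u^2 - v + 3) du + (-u) dv

Using F^*(f dg) = (f ∘ F) d(g ∘ F), substitute each coordinate x_i by F_i(u, v) in f_i, and replace dx_i by d F_i = (∂F_i/∂u) du + (∂F_i/∂v) dv.
  For the x component: f_1(F) = 1; d F_1 = (-v - 3) du + (-u) dv
  For the y component: f_2(F) = 2*u*(v + 3); d F_2 = (2*u) du + (0) dv
  For the z component: f_3(F) = u^2 - 2; d F_3 = (-3) du + (0) dv
Combining and collecting du, dv coefficients:
  coeff of du: 4*u^2*v + 9*u^2 - v + 3
  coeff of dv: -u
F^* omega = (4*u^2*v + 9*u^2 - v + 3) du + (-u) dv.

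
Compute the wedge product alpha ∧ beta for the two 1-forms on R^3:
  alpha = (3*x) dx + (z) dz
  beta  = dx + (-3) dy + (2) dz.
alpha ∧ beta = (-9*x) dx ∧ dy + (6*x - z) dx ∧ dz + (3*z) dy ∧ dz

Distribute the wedge, using dx_i ∧ dx_j = -dx_j ∧ dx_i and dx_i ∧ dx_i = 0. For each pair (i, j) with i < j, the coefficient of dx_i ∧ dx_j in alpha ∧ beta is (alpha_i * beta_j - alpha_j * beta_i). Collecting: alpha ∧ beta = (-9*x) dx ∧ dy + (6*x - z) dx ∧ dz + (3*z) dy ∧ dz.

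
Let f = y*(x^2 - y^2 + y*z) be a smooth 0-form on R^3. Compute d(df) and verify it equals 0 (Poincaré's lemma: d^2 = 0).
d(df) = 0

Step 1: df = sum_i (∂f/∂x_i) dx_i = (2*x*y) dx + (x^2 - 3*y^2 + 2*y*z) dy + (y^2) dz.
Step 2: Apply d again. Using the 1-form formula, the coefficient of dx ∧ dy in d(df) is ∂^2 f/∂x ∂y - ∂^2 f/∂y ∂x = (2*x) - (2*x) = 0 (equality of mixed partials for smooth f).
Similarly for dx ∧ dz and dy ∧ dz — all coefficients vanish. So d(df) = 0.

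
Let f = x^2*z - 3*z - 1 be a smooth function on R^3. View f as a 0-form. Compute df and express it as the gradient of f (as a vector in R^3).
df = (2*x*z) dx + (0) dy + (x^2 - 3) dz; grad f = (2*x*z, 0, x^2 - 3)

For a 0-form f, d f = (∂f/∂x) dx + (∂f/∂y) dy + (∂f/∂z) dz. The components of the vector representation are exactly the entries of grad f in Cartesian coordinates:
  ∂f/∂x = 2*x*z
  ∂f/∂y = 0
  ∂f/∂z = x^2 - 3.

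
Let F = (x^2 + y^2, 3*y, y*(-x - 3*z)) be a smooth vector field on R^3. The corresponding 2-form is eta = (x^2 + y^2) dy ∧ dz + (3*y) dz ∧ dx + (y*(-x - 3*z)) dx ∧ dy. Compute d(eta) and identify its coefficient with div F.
d(eta) = (2*x - 3*y + 3) dx ∧ dy ∧ dz; div F = 2*x - 3*y + 3

For a 2-form in R^3 of the form above, applying d gives a 3-form with coefficient ∂P/∂x + ∂Q/∂y + ∂R/∂z:
  ∂P/∂x = 2*x
  ∂Q/∂y = 3
  ∂R/∂z = -3*y
Sum = 2*x - 3*y + 3, which is exactly div F.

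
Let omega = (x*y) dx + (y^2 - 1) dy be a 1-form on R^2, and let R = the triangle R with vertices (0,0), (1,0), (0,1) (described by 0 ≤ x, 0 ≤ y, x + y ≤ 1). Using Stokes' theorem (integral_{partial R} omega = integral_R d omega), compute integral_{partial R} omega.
integral_(partial R) omega = -1/6

Stokes: integral_partial_R omega = integral_R d omega with d omega = (∂Q/∂x - ∂P/∂y) dx ∧ dy.
  ∂Q/∂x = 0
  ∂P/∂y = x
  integrand = ∂Q/∂x - ∂P/∂y = -x.
Integrating over R: integral_0^1 integral_0^{1-x} (-x) dy dx = -1/6.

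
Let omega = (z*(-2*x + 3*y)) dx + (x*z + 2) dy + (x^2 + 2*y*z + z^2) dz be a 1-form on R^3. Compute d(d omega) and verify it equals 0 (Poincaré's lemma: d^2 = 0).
d(d omega) = 0

Step 1: d omega = sum_{i<j} (∂f_j/∂x_i - ∂f_i/∂x_j) dx_i ∧ dx_j:
  coeff of dx ∧ dy: -2*z
  coeff of dx ∧ dz: 4*x - 3*y
  coeff of dy ∧ dz: -x + 2*z
Step 2: Apply d again to each 2-form coefficient. The only possible 3-form in R^3 is dx ∧ dy ∧ dz, with coefficient
  ∂(coeff of dy∧dz)/∂x - ∂(coeff of dx∧dz)/∂y + ∂(coeff of dx∧dy)/∂z
  = ∂/∂x (-x + 2*z) - ∂/∂y (4*x - 3*y) + ∂/∂z (-2*z).
Each of these terms simplifies to sums of mixed partials that cancel in pairs. The result is 0 (by equality of mixed partials for smooth functions — Schwarz / Clairaut).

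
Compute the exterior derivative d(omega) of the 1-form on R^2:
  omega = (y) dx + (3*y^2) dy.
d(omega) = (-1) dx ∧ dy

For a 1-form omega = sum_i f_i dx_i, the exterior derivative is
  d(omega) = sum_{i < j} (∂f_j/∂x_i - ∂f_i/∂x_j) dx_i ∧ dx_j.
  coefficient of dx ∧ dy: ∂f_2/∂x - ∂f_1/∂y = ∂(3*y^2)/∂x - ∂(y)/∂y = -1
Assembling: d(omega) = (-1) dx ∧ dy.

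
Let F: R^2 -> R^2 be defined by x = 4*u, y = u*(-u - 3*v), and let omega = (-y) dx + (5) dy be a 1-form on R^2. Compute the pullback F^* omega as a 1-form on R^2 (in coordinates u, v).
F^* omega = (4*u^2 + 12*u*v - 10*u - 15*v) du + (-15*u) dv

Using F^*(f dg) = (f ∘ F) d(g ∘ F), substitute each coordinate x_i by F_i(u, v) in f_i, and replace dx_i by d F_i = (∂F_i/∂u) du + (∂F_i/∂v) dv.
  For the x component: f_1(F) = u*(u + 3*v); d F_1 = (4) du + (0) dv
  For the y component: f_2(F) = 5; d F_2 = (-2*u - 3*v) du + (-3*u) dv
Combining and collecting du, dv coefficients:
  coeff of du: 4*u^2 + 12*u*v - 10*u - 15*v
  coeff of dv: -15*u
F^* omega = (4*u^2 + 12*u*v - 10*u - 15*v) du + (-15*u) dv.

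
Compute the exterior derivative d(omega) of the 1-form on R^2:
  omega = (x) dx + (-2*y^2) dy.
d(omega) = 0

For a 1-form omega = sum_i f_i dx_i, the exterior derivative is
  d(omega) = sum_{i < j} (∂f_j/∂x_i - ∂f_i/∂x_j) dx_i ∧ dx_j.

Assembling: d(omega) = 0.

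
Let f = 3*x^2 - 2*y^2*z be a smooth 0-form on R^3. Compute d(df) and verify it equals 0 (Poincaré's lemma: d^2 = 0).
d(df) = 0

Step 1: df = sum_i (∂f/∂x_i) dx_i = (6*x) dx + (-4*y*z) dy + (-2*y^2) dz.
Step 2: Apply d again. Using the 1-form formula, the coefficient of dx ∧ dy in d(df) is ∂^2 f/∂x ∂y - ∂^2 f/∂y ∂x = (0) - (0) = 0 (equality of mixed partials for smooth f).
Similarly for dx ∧ dz and dy ∧ dz — all coefficients vanish. So d(df) = 0.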